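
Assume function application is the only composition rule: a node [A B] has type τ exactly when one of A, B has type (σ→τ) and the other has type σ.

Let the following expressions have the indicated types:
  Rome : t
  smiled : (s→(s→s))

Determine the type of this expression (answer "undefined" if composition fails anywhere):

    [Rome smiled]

[Rome smiled]: t and (s→(s→s)) cannot combine by function application — type clash.

undefined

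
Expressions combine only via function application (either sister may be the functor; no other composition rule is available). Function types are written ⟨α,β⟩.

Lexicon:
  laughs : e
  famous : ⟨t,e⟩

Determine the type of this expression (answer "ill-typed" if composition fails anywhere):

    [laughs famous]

ill-typed

[laughs famous]: e with ⟨t,e⟩ — neither is a function whose domain matches the other; composition fails here.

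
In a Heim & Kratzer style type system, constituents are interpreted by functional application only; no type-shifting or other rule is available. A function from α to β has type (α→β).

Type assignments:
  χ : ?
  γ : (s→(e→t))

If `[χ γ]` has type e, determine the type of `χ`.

For [χ γ] to have type e with γ of type (s→(e→t)), χ must be the function: χ : ((s→(e→t))→e).

((s→(e→t))→e)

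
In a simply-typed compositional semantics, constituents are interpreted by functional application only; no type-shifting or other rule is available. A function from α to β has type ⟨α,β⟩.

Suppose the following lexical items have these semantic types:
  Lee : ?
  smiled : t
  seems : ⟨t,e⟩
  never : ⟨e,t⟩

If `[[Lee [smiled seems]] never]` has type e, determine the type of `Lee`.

⟨e,⟨⟨e,t⟩,e⟩⟩

[[Lee [smiled seems]] never] must have type e. The sister never has type ⟨e,t⟩; that is not a function onto e, so [Lee [smiled seems]] must be the functor, of type ⟨⟨e,t⟩,e⟩.
[Lee [smiled seems]] must have type ⟨⟨e,t⟩,e⟩. The sister [smiled seems] has type e; that is not a function onto ⟨⟨e,t⟩,e⟩, so Lee must be the functor, of type ⟨e,⟨⟨e,t⟩,e⟩⟩.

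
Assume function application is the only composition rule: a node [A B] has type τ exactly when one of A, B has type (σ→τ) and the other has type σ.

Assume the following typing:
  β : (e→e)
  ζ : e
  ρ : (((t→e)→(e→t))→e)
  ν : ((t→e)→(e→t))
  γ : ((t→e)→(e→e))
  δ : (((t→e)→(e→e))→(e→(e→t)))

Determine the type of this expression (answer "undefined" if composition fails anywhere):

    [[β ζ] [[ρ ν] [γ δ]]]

At [β ζ], β : (e→e) takes ζ : e, giving e.
At [ρ ν], ρ : (((t→e)→(e→t))→e) takes ν : ((t→e)→(e→t)), giving e.
At [γ δ], δ : (((t→e)→(e→e))→(e→(e→t))) takes γ : ((t→e)→(e→e)), giving (e→(e→t)).
At [[ρ ν] [γ δ]], [γ δ] : (e→(e→t)) takes [ρ ν] : e, giving (e→t).
At [[β ζ] [[ρ ν] [γ δ]]], [[ρ ν] [γ δ]] : (e→t) takes [β ζ] : e, giving t.

t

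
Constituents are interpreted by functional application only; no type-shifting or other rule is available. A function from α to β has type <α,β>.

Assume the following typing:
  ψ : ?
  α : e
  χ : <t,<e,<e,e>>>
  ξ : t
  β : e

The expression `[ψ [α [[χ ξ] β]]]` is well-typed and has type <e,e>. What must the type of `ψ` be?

[ψ [α [[χ ξ] β]]] is required to be <e,e>. [α [[χ ξ] β]] : e cannot yield <e,e> as functor, so ψ : <e,<e,e>>.

<e,<e,e>>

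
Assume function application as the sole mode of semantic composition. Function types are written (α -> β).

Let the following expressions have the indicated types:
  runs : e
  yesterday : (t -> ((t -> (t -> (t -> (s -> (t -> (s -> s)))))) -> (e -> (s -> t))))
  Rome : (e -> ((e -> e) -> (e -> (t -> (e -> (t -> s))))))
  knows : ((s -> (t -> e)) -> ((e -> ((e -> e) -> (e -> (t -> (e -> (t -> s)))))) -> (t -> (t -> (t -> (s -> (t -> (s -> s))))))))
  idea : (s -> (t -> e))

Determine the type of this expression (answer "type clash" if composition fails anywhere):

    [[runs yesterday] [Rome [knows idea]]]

type clash

At [runs yesterday]: neither e nor (t -> ((t -> (t -> (t -> (s -> (t -> (s -> s)))))) -> (e -> (s -> t)))) can take the other as argument; the node is ill-typed.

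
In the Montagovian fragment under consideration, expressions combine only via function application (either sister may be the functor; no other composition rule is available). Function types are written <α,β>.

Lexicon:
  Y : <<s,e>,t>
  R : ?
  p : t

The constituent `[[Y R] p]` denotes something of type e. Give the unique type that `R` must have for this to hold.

<<<s,e>,t>,<t,e>>

For [[Y R] p] to have type e with p of type t, [Y R] must be the function: [Y R] : <t,e>.
For [Y R] to have type <t,e> with Y of type <<s,e>,t>, R must be the function: R : <<<s,e>,t>,<t,e>>.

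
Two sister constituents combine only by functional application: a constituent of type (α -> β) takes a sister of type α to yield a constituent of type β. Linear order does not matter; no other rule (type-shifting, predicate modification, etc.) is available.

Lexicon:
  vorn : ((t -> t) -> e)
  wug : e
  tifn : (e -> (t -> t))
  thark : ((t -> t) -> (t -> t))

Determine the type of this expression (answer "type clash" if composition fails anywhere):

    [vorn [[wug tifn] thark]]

e

[wug tifn]: (e -> (t -> t)) applied to e yields (t -> t).
[[wug tifn] thark]: ((t -> t) -> (t -> t)) applied to (t -> t) yields (t -> t).
[vorn [[wug tifn] thark]]: ((t -> t) -> e) applied to (t -> t) yields e.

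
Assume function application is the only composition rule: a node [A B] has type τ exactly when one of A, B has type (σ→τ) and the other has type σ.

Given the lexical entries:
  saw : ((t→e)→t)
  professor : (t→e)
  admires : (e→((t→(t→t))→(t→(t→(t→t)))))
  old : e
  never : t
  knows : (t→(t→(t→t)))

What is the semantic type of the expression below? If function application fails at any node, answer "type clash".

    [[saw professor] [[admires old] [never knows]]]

At [saw professor], saw : ((t→e)→t) takes professor : (t→e), giving t.
At [admires old], admires : (e→((t→(t→t))→(t→(t→(t→t))))) takes old : e, giving ((t→(t→t))→(t→(t→(t→t)))).
At [never knows], knows : (t→(t→(t→t))) takes never : t, giving (t→(t→t)).
At [[admires old] [never knows]], [admires old] : ((t→(t→t))→(t→(t→(t→t)))) takes [never knows] : (t→(t→t)), giving (t→(t→(t→t))).
At [[saw professor] [[admires old] [never knows]]], [[admires old] [never knows]] : (t→(t→(t→t))) takes [saw professor] : t, giving (t→(t→t)).

(t→(t→t))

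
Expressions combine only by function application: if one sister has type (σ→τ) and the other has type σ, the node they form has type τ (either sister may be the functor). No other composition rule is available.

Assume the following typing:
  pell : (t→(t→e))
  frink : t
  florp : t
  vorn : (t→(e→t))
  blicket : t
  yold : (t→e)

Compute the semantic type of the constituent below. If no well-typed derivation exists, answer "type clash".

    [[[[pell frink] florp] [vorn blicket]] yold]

[pell frink]: functor pell : (t→(t→e)), argument frink : t; result (t→e).
[[pell frink] florp]: functor [pell frink] : (t→e), argument florp : t; result e.
[vorn blicket]: functor vorn : (t→(e→t)), argument blicket : t; result (e→t).
[[[pell frink] florp] [vorn blicket]]: functor [vorn blicket] : (e→t), argument [[pell frink] florp] : e; result t.
[[[[pell frink] florp] [vorn blicket]] yold]: functor yold : (t→e), argument [[[pell frink] florp] [vorn blicket]] : t; result e.

e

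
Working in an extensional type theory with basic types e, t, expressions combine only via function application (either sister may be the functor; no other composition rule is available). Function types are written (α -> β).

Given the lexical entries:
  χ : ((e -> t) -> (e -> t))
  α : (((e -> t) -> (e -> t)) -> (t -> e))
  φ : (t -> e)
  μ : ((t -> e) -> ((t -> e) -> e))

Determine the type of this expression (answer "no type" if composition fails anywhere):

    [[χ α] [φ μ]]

e

[χ α]: (((e -> t) -> (e -> t)) -> (t -> e)) applied to ((e -> t) -> (e -> t)) yields (t -> e).
[φ μ]: ((t -> e) -> ((t -> e) -> e)) applied to (t -> e) yields ((t -> e) -> e).
[[χ α] [φ μ]]: ((t -> e) -> e) applied to (t -> e) yields e.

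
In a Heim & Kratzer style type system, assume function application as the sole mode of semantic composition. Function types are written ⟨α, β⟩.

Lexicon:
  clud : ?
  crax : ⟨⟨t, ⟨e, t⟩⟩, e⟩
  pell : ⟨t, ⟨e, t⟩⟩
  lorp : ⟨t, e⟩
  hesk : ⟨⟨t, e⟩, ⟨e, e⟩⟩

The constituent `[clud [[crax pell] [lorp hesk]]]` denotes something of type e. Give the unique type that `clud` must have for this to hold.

⟨e, e⟩

[clud [[crax pell] [lorp hesk]]] is required to be e. [[crax pell] [lorp hesk]] : e cannot yield e as functor, so clud : ⟨e, e⟩.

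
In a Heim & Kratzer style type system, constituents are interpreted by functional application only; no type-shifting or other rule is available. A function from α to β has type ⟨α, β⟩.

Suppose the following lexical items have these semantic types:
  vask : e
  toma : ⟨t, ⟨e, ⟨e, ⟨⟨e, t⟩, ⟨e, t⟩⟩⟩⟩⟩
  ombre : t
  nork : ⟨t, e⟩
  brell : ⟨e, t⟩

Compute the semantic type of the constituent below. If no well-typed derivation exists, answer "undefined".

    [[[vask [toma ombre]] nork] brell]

undefined

[toma ombre]: toma is ⟨t, ⟨e, ⟨e, ⟨⟨e, t⟩, ⟨e, t⟩⟩⟩⟩⟩, ombre is t; result ⟨e, ⟨e, ⟨⟨e, t⟩, ⟨e, t⟩⟩⟩⟩.
[vask [toma ombre]]: [toma ombre] is ⟨e, ⟨e, ⟨⟨e, t⟩, ⟨e, t⟩⟩⟩⟩, vask is e; result ⟨e, ⟨⟨e, t⟩, ⟨e, t⟩⟩⟩.
At [[vask [toma ombre]] nork]: neither ⟨e, ⟨⟨e, t⟩, ⟨e, t⟩⟩⟩ nor ⟨t, e⟩ can take the other as argument; the node is ill-typed.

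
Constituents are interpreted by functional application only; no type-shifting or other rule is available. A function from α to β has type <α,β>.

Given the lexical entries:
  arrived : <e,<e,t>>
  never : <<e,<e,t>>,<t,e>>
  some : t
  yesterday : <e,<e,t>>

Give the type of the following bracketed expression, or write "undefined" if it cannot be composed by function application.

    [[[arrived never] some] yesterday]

[arrived never]: never is <<e,<e,t>>,<t,e>>, arrived is <e,<e,t>>; result <t,e>.
[[arrived never] some]: [arrived never] is <t,e>, some is t; result e.
[[[arrived never] some] yesterday]: yesterday is <e,<e,t>>, [[arrived never] some] is e; result <e,t>.

<e,t>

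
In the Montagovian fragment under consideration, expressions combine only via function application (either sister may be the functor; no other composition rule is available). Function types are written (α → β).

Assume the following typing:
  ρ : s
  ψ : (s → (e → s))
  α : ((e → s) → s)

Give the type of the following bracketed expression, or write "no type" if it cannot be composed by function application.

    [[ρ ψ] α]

s

[ρ ψ]: ψ is (s → (e → s)), ρ is s; result (e → s).
[[ρ ψ] α]: α is ((e → s) → s), [ρ ψ] is (e → s); result s.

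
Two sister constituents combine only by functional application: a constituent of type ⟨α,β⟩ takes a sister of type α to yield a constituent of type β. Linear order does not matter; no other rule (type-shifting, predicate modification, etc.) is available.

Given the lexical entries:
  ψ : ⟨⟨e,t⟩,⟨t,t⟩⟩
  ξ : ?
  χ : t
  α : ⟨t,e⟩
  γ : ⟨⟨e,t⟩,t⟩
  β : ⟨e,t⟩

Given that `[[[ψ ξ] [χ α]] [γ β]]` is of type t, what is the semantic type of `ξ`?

[[[ψ ξ] [χ α]] [γ β]] must have type t. The sister [γ β] has type t; that is not a function onto t, so [[ψ ξ] [χ α]] must be the functor, of type ⟨t,t⟩.
[[ψ ξ] [χ α]] must have type ⟨t,t⟩. The sister [χ α] has type e; that is not a function onto ⟨t,t⟩, so [ψ ξ] must be the functor, of type ⟨e,⟨t,t⟩⟩.
[ψ ξ] must have type ⟨e,⟨t,t⟩⟩. The sister ψ has type ⟨⟨e,t⟩,⟨t,t⟩⟩; that is not a function onto ⟨e,⟨t,t⟩⟩, so ξ must be the functor, of type ⟨⟨⟨e,t⟩,⟨t,t⟩⟩,⟨e,⟨t,t⟩⟩⟩.

⟨⟨⟨e,t⟩,⟨t,t⟩⟩,⟨e,⟨t,t⟩⟩⟩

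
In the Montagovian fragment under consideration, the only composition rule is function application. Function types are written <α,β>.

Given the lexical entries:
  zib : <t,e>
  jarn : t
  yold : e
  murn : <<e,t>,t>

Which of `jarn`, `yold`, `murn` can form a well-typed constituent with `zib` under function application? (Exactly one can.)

jarn — combines: zib : <t,e> takes jarn : t as argument, giving e.
yold : e — no; zib wants t, and yold wants nothing (atomic).
murn : <<e,t>,t> — no; zib wants t, and murn wants <e,t>.

jarn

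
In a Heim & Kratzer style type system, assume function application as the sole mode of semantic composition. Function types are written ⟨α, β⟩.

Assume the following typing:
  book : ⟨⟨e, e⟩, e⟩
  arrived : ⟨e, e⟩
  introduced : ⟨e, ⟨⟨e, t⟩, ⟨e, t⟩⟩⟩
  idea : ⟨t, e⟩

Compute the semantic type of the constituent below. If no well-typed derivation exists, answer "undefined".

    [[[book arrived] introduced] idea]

[book arrived]: functor book : ⟨⟨e, e⟩, e⟩, argument arrived : ⟨e, e⟩; result e.
[[book arrived] introduced]: functor introduced : ⟨e, ⟨⟨e, t⟩, ⟨e, t⟩⟩⟩, argument [book arrived] : e; result ⟨⟨e, t⟩, ⟨e, t⟩⟩.
[[[book arrived] introduced] idea]: ⟨⟨e, t⟩, ⟨e, t⟩⟩ with ⟨t, e⟩ — neither is a function whose domain matches the other; composition fails here.

undefined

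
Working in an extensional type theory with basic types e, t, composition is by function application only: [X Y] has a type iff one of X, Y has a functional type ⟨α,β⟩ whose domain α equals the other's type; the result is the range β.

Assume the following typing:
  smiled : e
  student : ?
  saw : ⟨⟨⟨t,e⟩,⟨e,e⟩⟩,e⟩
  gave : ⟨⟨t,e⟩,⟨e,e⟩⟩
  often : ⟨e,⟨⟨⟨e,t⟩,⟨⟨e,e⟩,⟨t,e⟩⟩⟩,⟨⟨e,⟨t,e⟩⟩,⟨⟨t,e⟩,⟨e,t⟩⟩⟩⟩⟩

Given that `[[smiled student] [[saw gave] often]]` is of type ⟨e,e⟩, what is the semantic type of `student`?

⟨e,⟨⟨⟨⟨e,t⟩,⟨⟨e,e⟩,⟨t,e⟩⟩⟩,⟨⟨e,⟨t,e⟩⟩,⟨⟨t,e⟩,⟨e,t⟩⟩⟩⟩,⟨e,e⟩⟩⟩

At [[smiled student] [[saw gave] often]] (required: ⟨e,e⟩): [[saw gave] often] is ⟨⟨⟨e,t⟩,⟨⟨e,e⟩,⟨t,e⟩⟩⟩,⟨⟨e,⟨t,e⟩⟩,⟨⟨t,e⟩,⟨e,t⟩⟩⟩⟩, which is not a function with range ⟨e,e⟩; hence [smiled student] is the functor — type ⟨⟨⟨⟨e,t⟩,⟨⟨e,e⟩,⟨t,e⟩⟩⟩,⟨⟨e,⟨t,e⟩⟩,⟨⟨t,e⟩,⟨e,t⟩⟩⟩⟩,⟨e,e⟩⟩.
At [smiled student] (required: ⟨⟨⟨⟨e,t⟩,⟨⟨e,e⟩,⟨t,e⟩⟩⟩,⟨⟨e,⟨t,e⟩⟩,⟨⟨t,e⟩,⟨e,t⟩⟩⟩⟩,⟨e,e⟩⟩): smiled is e, which is not a function with range ⟨⟨⟨⟨e,t⟩,⟨⟨e,e⟩,⟨t,e⟩⟩⟩,⟨⟨e,⟨t,e⟩⟩,⟨⟨t,e⟩,⟨e,t⟩⟩⟩⟩,⟨e,e⟩⟩; hence student is the functor — type ⟨e,⟨⟨⟨⟨e,t⟩,⟨⟨e,e⟩,⟨t,e⟩⟩⟩,⟨⟨e,⟨t,e⟩⟩,⟨⟨t,e⟩,⟨e,t⟩⟩⟩⟩,⟨e,e⟩⟩⟩.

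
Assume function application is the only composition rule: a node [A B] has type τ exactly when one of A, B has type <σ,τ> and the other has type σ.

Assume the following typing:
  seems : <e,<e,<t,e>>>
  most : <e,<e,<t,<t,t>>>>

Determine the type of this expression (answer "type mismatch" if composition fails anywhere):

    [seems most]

[seems most]: <e,<e,<t,e>>> and <e,<e,<t,<t,t>>>> cannot combine by function application — type clash.

type mismatch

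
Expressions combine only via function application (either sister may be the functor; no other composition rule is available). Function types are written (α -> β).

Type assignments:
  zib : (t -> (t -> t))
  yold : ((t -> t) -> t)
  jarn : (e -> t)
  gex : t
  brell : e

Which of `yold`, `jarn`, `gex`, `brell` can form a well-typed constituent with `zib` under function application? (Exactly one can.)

yold : ((t -> t) -> t) — does not combine with zib.
jarn : (e -> t) — does not combine with zib.
gex — combines: zib : (t -> (t -> t)) takes gex : t as argument, giving (t -> t).
brell : e — does not combine with zib.

gex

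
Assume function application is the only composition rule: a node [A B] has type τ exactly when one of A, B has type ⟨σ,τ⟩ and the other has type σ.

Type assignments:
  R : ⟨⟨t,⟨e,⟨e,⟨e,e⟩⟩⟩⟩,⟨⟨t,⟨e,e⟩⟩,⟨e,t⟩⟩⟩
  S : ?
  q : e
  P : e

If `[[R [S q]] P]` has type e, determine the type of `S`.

[[R [S q]] P] must have type e. The sister P has type e; that is not a function onto e, so [R [S q]] must be the functor, of type ⟨e,e⟩.
[R [S q]] must have type ⟨e,e⟩. The sister R has type ⟨⟨t,⟨e,⟨e,⟨e,e⟩⟩⟩⟩,⟨⟨t,⟨e,e⟩⟩,⟨e,t⟩⟩⟩; that is not a function onto ⟨e,e⟩, so [S q] must be the functor, of type ⟨⟨⟨t,⟨e,⟨e,⟨e,e⟩⟩⟩⟩,⟨⟨t,⟨e,e⟩⟩,⟨e,t⟩⟩⟩,⟨e,e⟩⟩.
[S q] must have type ⟨⟨⟨t,⟨e,⟨e,⟨e,e⟩⟩⟩⟩,⟨⟨t,⟨e,e⟩⟩,⟨e,t⟩⟩⟩,⟨e,e⟩⟩. The sister q has type e; that is not a function onto ⟨⟨⟨t,⟨e,⟨e,⟨e,e⟩⟩⟩⟩,⟨⟨t,⟨e,e⟩⟩,⟨e,t⟩⟩⟩,⟨e,e⟩⟩, so S must be the functor, of type ⟨e,⟨⟨⟨t,⟨e,⟨e,⟨e,e⟩⟩⟩⟩,⟨⟨t,⟨e,e⟩⟩,⟨e,t⟩⟩⟩,⟨e,e⟩⟩⟩.

⟨e,⟨⟨⟨t,⟨e,⟨e,⟨e,e⟩⟩⟩⟩,⟨⟨t,⟨e,e⟩⟩,⟨e,t⟩⟩⟩,⟨e,e⟩⟩⟩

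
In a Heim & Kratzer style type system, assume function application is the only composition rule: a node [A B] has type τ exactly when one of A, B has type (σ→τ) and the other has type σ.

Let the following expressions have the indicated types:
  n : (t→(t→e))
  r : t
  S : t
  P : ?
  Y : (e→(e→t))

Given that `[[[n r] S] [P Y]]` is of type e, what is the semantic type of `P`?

((e→(e→t))→(e→e))

[[[n r] S] [P Y]] is required to be e. [[n r] S] : e cannot yield e as functor, so [P Y] : (e→e).
[P Y] is required to be (e→e). Y : (e→(e→t)) cannot yield (e→e) as functor, so P : ((e→(e→t))→(e→e)).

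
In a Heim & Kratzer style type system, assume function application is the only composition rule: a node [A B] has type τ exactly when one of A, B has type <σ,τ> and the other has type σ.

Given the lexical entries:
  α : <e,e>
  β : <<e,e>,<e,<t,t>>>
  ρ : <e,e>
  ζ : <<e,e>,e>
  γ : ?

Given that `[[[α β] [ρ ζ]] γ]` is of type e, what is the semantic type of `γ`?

<<t,t>,e>

For [[[α β] [ρ ζ]] γ] to have type e with [[α β] [ρ ζ]] of type <t,t>, γ must be the function: γ : <<t,t>,e>.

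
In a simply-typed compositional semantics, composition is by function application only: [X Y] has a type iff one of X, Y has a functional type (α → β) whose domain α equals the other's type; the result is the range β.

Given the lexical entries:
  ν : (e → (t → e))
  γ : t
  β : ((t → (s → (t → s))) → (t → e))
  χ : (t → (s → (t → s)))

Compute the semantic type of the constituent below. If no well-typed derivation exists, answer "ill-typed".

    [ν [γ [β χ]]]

[β χ] — β of type ((t → (s → (t → s))) → (t → e)) combines with χ of type (t → (s → (t → s))): type (t → e).
[γ [β χ]] — [β χ] of type (t → e) combines with γ of type t: type e.
[ν [γ [β χ]]] — ν of type (e → (t → e)) combines with [γ [β χ]] of type e: type (t → e).

(t → e)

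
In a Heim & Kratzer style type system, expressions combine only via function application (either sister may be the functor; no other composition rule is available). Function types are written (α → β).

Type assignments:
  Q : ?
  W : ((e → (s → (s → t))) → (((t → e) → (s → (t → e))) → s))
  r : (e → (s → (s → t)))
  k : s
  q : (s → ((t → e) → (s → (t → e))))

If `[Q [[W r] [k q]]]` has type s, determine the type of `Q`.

At [Q [[W r] [k q]]] (required: s): [[W r] [k q]] is s, which is not a function with range s; hence Q is the functor — type (s → s).

(s → s)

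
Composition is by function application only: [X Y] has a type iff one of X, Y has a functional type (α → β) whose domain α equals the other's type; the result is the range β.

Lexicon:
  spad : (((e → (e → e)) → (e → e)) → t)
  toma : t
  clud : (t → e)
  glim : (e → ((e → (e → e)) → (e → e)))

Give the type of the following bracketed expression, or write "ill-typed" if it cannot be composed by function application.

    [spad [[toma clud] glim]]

t

[toma clud]: clud is (t → e), toma is t; result e.
[[toma clud] glim]: glim is (e → ((e → (e → e)) → (e → e))), [toma clud] is e; result ((e → (e → e)) → (e → e)).
[spad [[toma clud] glim]]: spad is (((e → (e → e)) → (e → e)) → t), [[toma clud] glim] is ((e → (e → e)) → (e → e)); result t.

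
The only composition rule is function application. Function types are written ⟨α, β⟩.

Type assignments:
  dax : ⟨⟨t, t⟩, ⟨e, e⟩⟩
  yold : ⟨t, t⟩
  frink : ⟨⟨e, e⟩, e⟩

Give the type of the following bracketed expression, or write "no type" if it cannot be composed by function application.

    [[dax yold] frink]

[dax yold]: ⟨⟨t, t⟩, ⟨e, e⟩⟩ applied to ⟨t, t⟩ yields ⟨e, e⟩.
[[dax yold] frink]: ⟨⟨e, e⟩, e⟩ applied to ⟨e, e⟩ yields e.

e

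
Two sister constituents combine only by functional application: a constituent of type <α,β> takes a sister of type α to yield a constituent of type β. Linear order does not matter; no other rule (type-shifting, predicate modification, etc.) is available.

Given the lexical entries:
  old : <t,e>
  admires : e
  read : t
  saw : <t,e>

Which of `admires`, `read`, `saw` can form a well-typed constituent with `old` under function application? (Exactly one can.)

read

admires : e — does not combine with old.
read — combines: old : <t,e> takes read : t as argument, giving e.
saw : <t,e> — does not combine with old.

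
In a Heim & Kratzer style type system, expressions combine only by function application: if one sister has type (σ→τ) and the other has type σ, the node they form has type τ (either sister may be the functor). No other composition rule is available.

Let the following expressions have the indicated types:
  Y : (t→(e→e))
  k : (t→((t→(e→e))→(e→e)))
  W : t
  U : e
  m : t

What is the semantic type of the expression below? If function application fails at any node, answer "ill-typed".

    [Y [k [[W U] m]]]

[W U]: t and e cannot combine by function application — type clash.

ill-typed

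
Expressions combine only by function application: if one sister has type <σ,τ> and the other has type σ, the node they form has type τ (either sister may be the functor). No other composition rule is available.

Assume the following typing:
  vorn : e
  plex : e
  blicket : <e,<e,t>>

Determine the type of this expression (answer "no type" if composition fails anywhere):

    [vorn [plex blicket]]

[plex blicket]: <e,<e,t>> applied to e yields <e,t>.
[vorn [plex blicket]]: <e,t> applied to e yields t.

t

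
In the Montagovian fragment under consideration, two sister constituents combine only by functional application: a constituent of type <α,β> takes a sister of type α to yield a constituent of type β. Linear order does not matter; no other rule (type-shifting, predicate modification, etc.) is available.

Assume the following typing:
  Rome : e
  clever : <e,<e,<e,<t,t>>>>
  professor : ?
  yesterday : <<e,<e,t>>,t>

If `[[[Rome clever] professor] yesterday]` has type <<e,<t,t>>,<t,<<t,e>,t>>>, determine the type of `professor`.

For [[[Rome clever] professor] yesterday] to have type <<e,<t,t>>,<t,<<t,e>,t>>> with yesterday of type <<e,<e,t>>,t>, [[Rome clever] professor] must be the function: [[Rome clever] professor] : <<<e,<e,t>>,t>,<<e,<t,t>>,<t,<<t,e>,t>>>>.
For [[Rome clever] professor] to have type <<<e,<e,t>>,t>,<<e,<t,t>>,<t,<<t,e>,t>>>> with [Rome clever] of type <e,<e,<t,t>>>, professor must be the function: professor : <<e,<e,<t,t>>>,<<<e,<e,t>>,t>,<<e,<t,t>>,<t,<<t,e>,t>>>>>.

<<e,<e,<t,t>>>,<<<e,<e,t>>,t>,<<e,<t,t>>,<t,<<t,e>,t>>>>>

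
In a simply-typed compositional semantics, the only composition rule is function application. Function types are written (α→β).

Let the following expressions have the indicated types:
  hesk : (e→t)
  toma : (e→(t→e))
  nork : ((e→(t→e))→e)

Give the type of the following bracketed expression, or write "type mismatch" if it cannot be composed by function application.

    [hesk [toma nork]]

t

[toma nork] — nork of type ((e→(t→e))→e) combines with toma of type (e→(t→e)): type e.
[hesk [toma nork]] — hesk of type (e→t) combines with [toma nork] of type e: type t.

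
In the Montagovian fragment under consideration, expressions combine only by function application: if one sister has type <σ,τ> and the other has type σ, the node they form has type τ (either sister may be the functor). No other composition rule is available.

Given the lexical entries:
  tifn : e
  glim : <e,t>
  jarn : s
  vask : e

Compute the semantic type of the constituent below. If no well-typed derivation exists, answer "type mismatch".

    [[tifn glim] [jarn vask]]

At [tifn glim], glim : <e,t> takes tifn : e, giving t.
[jarn vask]: s and e cannot combine by function application — type clash.

type mismatch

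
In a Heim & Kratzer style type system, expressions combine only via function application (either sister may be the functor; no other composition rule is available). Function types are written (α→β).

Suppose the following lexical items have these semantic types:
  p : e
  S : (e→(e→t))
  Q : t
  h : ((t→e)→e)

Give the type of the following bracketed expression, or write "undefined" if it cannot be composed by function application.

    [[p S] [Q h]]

[p S] — S of type (e→(e→t)) combines with p of type e: type (e→t).
At [Q h]: neither t nor ((t→e)→e) can take the other as argument; the node is ill-typed.

undefined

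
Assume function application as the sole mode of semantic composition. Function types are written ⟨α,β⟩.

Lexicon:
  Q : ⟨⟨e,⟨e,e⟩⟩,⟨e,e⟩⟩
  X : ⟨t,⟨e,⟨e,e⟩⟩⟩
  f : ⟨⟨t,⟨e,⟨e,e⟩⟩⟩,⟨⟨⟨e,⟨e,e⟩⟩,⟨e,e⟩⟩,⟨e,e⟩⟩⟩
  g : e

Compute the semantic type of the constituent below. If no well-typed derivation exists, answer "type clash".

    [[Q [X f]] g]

[X f]: functor f : ⟨⟨t,⟨e,⟨e,e⟩⟩⟩,⟨⟨⟨e,⟨e,e⟩⟩,⟨e,e⟩⟩,⟨e,e⟩⟩⟩, argument X : ⟨t,⟨e,⟨e,e⟩⟩⟩; result ⟨⟨⟨e,⟨e,e⟩⟩,⟨e,e⟩⟩,⟨e,e⟩⟩.
[Q [X f]]: functor [X f] : ⟨⟨⟨e,⟨e,e⟩⟩,⟨e,e⟩⟩,⟨e,e⟩⟩, argument Q : ⟨⟨e,⟨e,e⟩⟩,⟨e,e⟩⟩; result ⟨e,e⟩.
[[Q [X f]] g]: functor [Q [X f]] : ⟨e,e⟩, argument g : e; result e.

e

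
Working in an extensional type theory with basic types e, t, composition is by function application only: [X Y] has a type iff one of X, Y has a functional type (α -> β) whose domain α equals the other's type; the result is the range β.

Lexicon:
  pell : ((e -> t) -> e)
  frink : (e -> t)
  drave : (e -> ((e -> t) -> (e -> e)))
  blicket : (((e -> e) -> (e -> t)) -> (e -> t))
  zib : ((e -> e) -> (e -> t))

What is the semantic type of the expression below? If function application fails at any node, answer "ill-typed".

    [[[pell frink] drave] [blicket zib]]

(e -> e)

[pell frink]: pell is ((e -> t) -> e), frink is (e -> t); result e.
[[pell frink] drave]: drave is (e -> ((e -> t) -> (e -> e))), [pell frink] is e; result ((e -> t) -> (e -> e)).
[blicket zib]: blicket is (((e -> e) -> (e -> t)) -> (e -> t)), zib is ((e -> e) -> (e -> t)); result (e -> t).
[[[pell frink] drave] [blicket zib]]: [[pell frink] drave] is ((e -> t) -> (e -> e)), [blicket zib] is (e -> t); result (e -> e).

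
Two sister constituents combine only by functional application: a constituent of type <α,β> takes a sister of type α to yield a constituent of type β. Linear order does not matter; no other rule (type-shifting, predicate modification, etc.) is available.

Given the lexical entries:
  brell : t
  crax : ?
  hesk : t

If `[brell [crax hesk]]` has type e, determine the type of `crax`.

<t,<t,e>>

[brell [crax hesk]] is required to be e. brell : t cannot yield e as functor, so [crax hesk] : <t,e>.
[crax hesk] is required to be <t,e>. hesk : t cannot yield <t,e> as functor, so crax : <t,<t,e>>.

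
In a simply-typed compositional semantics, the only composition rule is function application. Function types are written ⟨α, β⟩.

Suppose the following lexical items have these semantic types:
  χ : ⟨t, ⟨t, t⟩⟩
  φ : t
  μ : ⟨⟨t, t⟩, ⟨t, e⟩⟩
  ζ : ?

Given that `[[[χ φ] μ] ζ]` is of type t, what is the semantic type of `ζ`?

[[[χ φ] μ] ζ] must have type t. The sister [[χ φ] μ] has type ⟨t, e⟩; that is not a function onto t, so ζ must be the functor, of type ⟨⟨t, e⟩, t⟩.

⟨⟨t, e⟩, t⟩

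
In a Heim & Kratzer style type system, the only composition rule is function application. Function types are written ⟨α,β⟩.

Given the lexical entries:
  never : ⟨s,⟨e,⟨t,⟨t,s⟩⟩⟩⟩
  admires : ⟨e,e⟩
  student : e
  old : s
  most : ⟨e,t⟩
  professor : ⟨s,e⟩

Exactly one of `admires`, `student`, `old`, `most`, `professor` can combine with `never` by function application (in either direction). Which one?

admires : ⟨e,e⟩ — never needs s; admires needs e; neither fits.
student : e — never needs s; student needs nothing (atomic); neither fits.
old — combines: never : ⟨s,⟨e,⟨t,⟨t,s⟩⟩⟩⟩ takes old : s as argument, giving ⟨e,⟨t,⟨t,s⟩⟩⟩.
most : ⟨e,t⟩ — never needs s; most needs e; neither fits.
professor : ⟨s,e⟩ — never needs s; professor needs s; neither fits.

old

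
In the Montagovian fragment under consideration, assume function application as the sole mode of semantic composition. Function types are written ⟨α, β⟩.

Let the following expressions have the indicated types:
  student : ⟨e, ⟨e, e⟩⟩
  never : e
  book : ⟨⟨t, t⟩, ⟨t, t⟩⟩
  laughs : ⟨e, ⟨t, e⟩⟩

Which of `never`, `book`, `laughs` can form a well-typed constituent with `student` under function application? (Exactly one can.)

never

never — combines: student : ⟨e, ⟨e, e⟩⟩ takes never : e as argument, giving ⟨e, e⟩.
book : ⟨⟨t, t⟩, ⟨t, t⟩⟩ — does not combine with student.
laughs : ⟨e, ⟨t, e⟩⟩ — does not combine with student.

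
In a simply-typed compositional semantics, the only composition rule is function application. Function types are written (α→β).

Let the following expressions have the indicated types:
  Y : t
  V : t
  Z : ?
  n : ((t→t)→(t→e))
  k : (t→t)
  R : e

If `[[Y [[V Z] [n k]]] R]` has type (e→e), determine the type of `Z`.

[[Y [[V Z] [n k]]] R] must have type (e→e). The sister R has type e; that is not a function onto (e→e), so [Y [[V Z] [n k]]] must be the functor, of type (e→(e→e)).
[Y [[V Z] [n k]]] must have type (e→(e→e)). The sister Y has type t; that is not a function onto (e→(e→e)), so [[V Z] [n k]] must be the functor, of type (t→(e→(e→e))).
[[V Z] [n k]] must have type (t→(e→(e→e))). The sister [n k] has type (t→e); that is not a function onto (t→(e→(e→e))), so [V Z] must be the functor, of type ((t→e)→(t→(e→(e→e)))).
[V Z] must have type ((t→e)→(t→(e→(e→e)))). The sister V has type t; that is not a function onto ((t→e)→(t→(e→(e→e)))), so Z must be the functor, of type (t→((t→e)→(t→(e→(e→e))))).

(t→((t→e)→(t→(e→(e→e)))))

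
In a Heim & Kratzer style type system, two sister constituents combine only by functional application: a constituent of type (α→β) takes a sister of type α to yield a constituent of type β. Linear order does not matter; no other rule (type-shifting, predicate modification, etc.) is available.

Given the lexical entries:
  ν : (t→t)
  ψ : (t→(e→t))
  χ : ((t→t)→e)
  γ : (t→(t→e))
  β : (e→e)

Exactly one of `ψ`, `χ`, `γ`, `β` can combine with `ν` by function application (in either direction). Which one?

χ

ψ : (t→(e→t)) — neither side's domain matches the other.
χ — combines: χ : ((t→t)→e) takes ν : (t→t) as argument, giving e.
γ : (t→(t→e)) — neither side's domain matches the other.
β : (e→e) — neither side's domain matches the other.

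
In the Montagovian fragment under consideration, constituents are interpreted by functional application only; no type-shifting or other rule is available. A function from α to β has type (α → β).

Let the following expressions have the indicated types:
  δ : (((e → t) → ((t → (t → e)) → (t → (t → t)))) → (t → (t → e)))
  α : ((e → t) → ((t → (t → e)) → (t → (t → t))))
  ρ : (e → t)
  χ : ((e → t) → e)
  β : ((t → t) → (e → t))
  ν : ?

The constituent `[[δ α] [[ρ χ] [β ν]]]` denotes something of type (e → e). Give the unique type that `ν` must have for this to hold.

(((t → t) → (e → t)) → (e → ((t → (t → e)) → (e → e))))

For [[δ α] [[ρ χ] [β ν]]] to have type (e → e) with [δ α] of type (t → (t → e)), [[ρ χ] [β ν]] must be the function: [[ρ χ] [β ν]] : ((t → (t → e)) → (e → e)).
For [[ρ χ] [β ν]] to have type ((t → (t → e)) → (e → e)) with [ρ χ] of type e, [β ν] must be the function: [β ν] : (e → ((t → (t → e)) → (e → e))).
For [β ν] to have type (e → ((t → (t → e)) → (e → e))) with β of type ((t → t) → (e → t)), ν must be the function: ν : (((t → t) → (e → t)) → (e → ((t → (t → e)) → (e → e)))).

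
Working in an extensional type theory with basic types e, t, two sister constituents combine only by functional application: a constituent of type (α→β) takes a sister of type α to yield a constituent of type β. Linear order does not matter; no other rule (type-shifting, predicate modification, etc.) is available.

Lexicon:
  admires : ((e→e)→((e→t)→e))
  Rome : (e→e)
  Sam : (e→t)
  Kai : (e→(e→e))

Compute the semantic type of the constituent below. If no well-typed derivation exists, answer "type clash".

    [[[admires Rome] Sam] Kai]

At [admires Rome], admires : ((e→e)→((e→t)→e)) takes Rome : (e→e), giving ((e→t)→e).
At [[admires Rome] Sam], [admires Rome] : ((e→t)→e) takes Sam : (e→t), giving e.
At [[[admires Rome] Sam] Kai], Kai : (e→(e→e)) takes [[admires Rome] Sam] : e, giving (e→e).

(e→e)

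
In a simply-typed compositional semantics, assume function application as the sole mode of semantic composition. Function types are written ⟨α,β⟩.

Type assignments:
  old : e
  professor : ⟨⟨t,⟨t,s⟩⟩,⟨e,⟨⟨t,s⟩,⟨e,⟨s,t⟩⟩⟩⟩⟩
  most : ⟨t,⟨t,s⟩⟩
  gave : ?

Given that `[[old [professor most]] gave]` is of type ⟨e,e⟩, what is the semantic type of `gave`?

For [[old [professor most]] gave] to have type ⟨e,e⟩ with [old [professor most]] of type ⟨⟨t,s⟩,⟨e,⟨s,t⟩⟩⟩, gave must be the function: gave : ⟨⟨⟨t,s⟩,⟨e,⟨s,t⟩⟩⟩,⟨e,e⟩⟩.

⟨⟨⟨t,s⟩,⟨e,⟨s,t⟩⟩⟩,⟨e,e⟩⟩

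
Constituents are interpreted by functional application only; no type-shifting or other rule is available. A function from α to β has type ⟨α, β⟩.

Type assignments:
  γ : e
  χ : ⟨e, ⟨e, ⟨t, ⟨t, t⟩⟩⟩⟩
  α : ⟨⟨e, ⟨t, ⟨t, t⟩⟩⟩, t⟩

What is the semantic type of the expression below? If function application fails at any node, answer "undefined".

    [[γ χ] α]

t

At [γ χ], χ : ⟨e, ⟨e, ⟨t, ⟨t, t⟩⟩⟩⟩ takes γ : e, giving ⟨e, ⟨t, ⟨t, t⟩⟩⟩.
At [[γ χ] α], α : ⟨⟨e, ⟨t, ⟨t, t⟩⟩⟩, t⟩ takes [γ χ] : ⟨e, ⟨t, ⟨t, t⟩⟩⟩, giving t.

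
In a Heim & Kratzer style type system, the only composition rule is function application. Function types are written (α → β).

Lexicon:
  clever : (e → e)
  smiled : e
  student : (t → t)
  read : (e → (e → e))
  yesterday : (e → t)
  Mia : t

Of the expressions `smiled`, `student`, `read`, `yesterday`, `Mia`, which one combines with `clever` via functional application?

smiled

smiled — combines: clever : (e → e) takes smiled : e as argument, giving e.
student : (t → t) — does not combine with clever.
read : (e → (e → e)) — does not combine with clever.
yesterday : (e → t) — does not combine with clever.
Mia : t — does not combine with clever.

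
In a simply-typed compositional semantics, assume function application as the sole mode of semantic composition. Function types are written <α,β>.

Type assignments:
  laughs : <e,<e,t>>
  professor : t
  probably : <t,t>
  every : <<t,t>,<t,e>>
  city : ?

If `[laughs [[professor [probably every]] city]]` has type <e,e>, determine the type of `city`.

[laughs [[professor [probably every]] city]] must have type <e,e>. The sister laughs has type <e,<e,t>>; that is not a function onto <e,e>, so [[professor [probably every]] city] must be the functor, of type <<e,<e,t>>,<e,e>>.
[[professor [probably every]] city] must have type <<e,<e,t>>,<e,e>>. The sister [professor [probably every]] has type e; that is not a function onto <<e,<e,t>>,<e,e>>, so city must be the functor, of type <e,<<e,<e,t>>,<e,e>>>.

<e,<<e,<e,t>>,<e,e>>>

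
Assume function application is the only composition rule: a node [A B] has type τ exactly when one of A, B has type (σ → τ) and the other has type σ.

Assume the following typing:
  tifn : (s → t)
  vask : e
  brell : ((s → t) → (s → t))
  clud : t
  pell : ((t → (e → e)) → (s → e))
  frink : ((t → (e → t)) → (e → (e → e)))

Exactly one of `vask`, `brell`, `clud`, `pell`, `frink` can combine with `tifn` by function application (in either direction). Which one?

brell

vask : e — no; tifn wants s, and vask wants nothing (atomic).
brell — combines: brell : ((s → t) → (s → t)) takes tifn : (s → t) as argument, giving (s → t).
clud : t — no; tifn wants s, and clud wants nothing (atomic).
pell : ((t → (e → e)) → (s → e)) — no; tifn wants s, and pell wants (t → (e → e)).
frink : ((t → (e → t)) → (e → (e → e))) — no; tifn wants s, and frink wants (t → (e → t)).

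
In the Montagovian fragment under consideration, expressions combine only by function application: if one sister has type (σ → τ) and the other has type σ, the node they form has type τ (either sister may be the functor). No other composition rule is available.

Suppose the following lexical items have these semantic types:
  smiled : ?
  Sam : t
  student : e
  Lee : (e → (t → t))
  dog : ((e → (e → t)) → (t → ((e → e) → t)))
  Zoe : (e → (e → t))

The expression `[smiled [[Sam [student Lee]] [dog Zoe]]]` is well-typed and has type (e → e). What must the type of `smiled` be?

For [smiled [[Sam [student Lee]] [dog Zoe]]] to have type (e → e) with [[Sam [student Lee]] [dog Zoe]] of type ((e → e) → t), smiled must be the function: smiled : (((e → e) → t) → (e → e)).

(((e → e) → t) → (e → e))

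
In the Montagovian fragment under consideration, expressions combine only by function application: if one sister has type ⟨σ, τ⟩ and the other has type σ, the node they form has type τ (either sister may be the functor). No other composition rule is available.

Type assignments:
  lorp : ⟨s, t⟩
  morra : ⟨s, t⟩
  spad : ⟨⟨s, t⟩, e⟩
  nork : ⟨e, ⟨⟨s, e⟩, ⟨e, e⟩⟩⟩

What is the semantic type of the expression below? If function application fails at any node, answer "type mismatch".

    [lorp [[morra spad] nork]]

type mismatch

At [morra spad], spad : ⟨⟨s, t⟩, e⟩ takes morra : ⟨s, t⟩, giving e.
At [[morra spad] nork], nork : ⟨e, ⟨⟨s, e⟩, ⟨e, e⟩⟩⟩ takes [morra spad] : e, giving ⟨⟨s, e⟩, ⟨e, e⟩⟩.
[lorp [[morra spad] nork]]: ⟨s, t⟩ with ⟨⟨s, e⟩, ⟨e, e⟩⟩ — neither is a function whose domain matches the other; composition fails here.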